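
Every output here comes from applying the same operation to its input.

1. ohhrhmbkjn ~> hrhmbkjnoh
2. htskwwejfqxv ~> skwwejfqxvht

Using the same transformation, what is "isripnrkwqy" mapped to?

ripnrkwqyis

Looking at the pairs, the operation is to move the first 2 characters to the end (rotate left by 2).
Doing the same to "isripnrkwqy": "ripnrkwqyis".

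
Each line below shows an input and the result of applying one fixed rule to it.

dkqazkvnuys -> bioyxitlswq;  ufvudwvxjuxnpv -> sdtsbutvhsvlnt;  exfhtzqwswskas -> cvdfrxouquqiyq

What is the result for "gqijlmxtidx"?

In each case the input is transformed by: shift every letter 2 places backward in the alphabet (wrapping around).
On "gqijlmxtidx" that produces "eoghjkvrgbv".

eoghjkvrgbv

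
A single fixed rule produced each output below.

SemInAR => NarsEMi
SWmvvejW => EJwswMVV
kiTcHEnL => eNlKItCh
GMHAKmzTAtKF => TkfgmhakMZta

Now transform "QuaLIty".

Each output is the input with this applied: flip the case of every letter, then move the last 3 characters to the front (rotate right by 3).
Working it through for "QuaLIty": intermediate "qUAliTY", final "iTYqUAl".

iTYqUAl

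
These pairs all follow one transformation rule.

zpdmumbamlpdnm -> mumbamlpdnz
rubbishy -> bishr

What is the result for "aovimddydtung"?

In each case the input is transformed by: swap the first and last characters, then delete the first 3 characters.
"aovimddydtung" → "govimddydtuna" → "imddydtuna".
(Check on "rubbishy": → "yubbishr" → "bishr" ✓)

imddydtuna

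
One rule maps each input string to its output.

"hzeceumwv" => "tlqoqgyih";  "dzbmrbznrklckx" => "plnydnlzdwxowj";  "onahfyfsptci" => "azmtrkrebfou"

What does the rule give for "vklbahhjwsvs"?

hwxnmttviehe

The pattern: shift every letter 12 places forward in the alphabet (wrapping around).
So "vklbahhjwsvs" becomes "hwxnmttviehe".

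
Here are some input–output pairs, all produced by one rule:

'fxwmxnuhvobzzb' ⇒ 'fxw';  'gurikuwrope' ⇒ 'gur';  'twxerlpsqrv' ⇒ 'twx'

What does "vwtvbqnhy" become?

The rule is to keep only the first 3 characters.
For "vwtvbqnhy" the result is "vwt".

vwt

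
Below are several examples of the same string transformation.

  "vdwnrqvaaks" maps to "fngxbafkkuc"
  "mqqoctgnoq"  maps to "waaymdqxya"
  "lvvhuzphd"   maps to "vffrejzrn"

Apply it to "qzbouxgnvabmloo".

ajlyehqxfklwvyy

Looking at the pairs, the operation is to shift every letter 10 places forward in the alphabet (wrapping around).
Doing the same to "qzbouxgnvabmloo": "ajlyehqxfklwvyy".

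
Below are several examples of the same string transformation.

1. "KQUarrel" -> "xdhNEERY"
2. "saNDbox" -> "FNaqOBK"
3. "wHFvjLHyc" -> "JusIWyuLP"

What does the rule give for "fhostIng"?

SUBFGvAT

The transformation: shift every letter 13 places forward in the alphabet (wrapping around) — i.e. ROT13, then flip the case of every letter.
For "fhostIng", step one produces "subfgVat"; step two turns that into "SUBFGvAT".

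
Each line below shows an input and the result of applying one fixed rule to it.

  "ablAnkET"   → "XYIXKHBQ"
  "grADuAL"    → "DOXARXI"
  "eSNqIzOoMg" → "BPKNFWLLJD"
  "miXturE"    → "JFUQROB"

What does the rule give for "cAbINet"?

The rule is to shift every letter 3 places backward in the alphabet (wrapping around), then convert every letter to uppercase.
For "cAbINet" the result is "ZXYFKBQ".

ZXYFKBQ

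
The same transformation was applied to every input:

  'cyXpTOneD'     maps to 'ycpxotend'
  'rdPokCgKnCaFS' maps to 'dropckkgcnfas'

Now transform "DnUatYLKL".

Looking at the pairs, the operation is to swap each adjacent pair of characters (1↔2, 3↔4, ...), then convert every letter to lowercase.
Working it through for "DnUatYLKL": intermediate "nDaUYtKLL", final "ndauytkll".

ndauytkll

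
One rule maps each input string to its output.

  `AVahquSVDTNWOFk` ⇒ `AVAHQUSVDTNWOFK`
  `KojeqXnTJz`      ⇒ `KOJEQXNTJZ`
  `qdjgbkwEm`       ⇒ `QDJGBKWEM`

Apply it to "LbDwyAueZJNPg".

LBDWYAUEZJNPG

The pattern: convert every letter to uppercase.
"LbDwyAueZJNPg" → "LBDWYAUEZJNPG".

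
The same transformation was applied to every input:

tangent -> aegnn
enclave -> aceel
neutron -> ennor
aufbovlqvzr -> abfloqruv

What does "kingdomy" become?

The pattern: sort the characters into alphabetical order, then delete the last 2 characters.
Working it through for "kingdomy": intermediate "dgikmnoy", final "dgikmn".
(Check on "tangent": → "aegnntt" → "aegnn" ✓)

dgikmn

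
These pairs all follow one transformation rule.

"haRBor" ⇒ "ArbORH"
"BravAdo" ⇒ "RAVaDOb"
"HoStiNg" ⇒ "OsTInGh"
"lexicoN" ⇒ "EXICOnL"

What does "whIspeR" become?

HiSPErW

Each output is the input with this applied: flip the case of every letter, then move the first character to the end.
For "whIspeR", step one produces "WHiSPEr"; step two turns that into "HiSPErW".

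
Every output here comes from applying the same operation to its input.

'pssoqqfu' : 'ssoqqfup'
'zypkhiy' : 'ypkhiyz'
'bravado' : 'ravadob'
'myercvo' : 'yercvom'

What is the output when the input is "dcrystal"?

The rule is to move the first character to the end.
Doing the same to "dcrystal": "crystald".

crystald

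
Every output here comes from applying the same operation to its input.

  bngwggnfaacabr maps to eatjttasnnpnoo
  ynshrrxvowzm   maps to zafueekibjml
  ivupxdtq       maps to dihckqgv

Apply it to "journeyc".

pbhearlw

Rule — swap the first and last characters, then shift every letter 13 places forward in the alphabet (wrapping around) — i.e. ROT13.
So "journeyc" becomes "pbhearlw".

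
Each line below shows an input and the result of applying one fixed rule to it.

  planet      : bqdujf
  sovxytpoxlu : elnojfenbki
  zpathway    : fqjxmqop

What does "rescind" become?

uisydth

The rule is to shift every letter 10 places backward in the alphabet (wrapping around), then move the first character to the end.
For "rescind" the result is "uisydth".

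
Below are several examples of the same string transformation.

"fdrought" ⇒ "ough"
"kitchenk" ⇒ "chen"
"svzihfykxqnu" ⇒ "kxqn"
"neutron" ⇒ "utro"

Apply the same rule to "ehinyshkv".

yshk

Rule — delete the last character, then keep only the last 4 characters.
"ehinyshkv" → "ehinyshk" → "yshk".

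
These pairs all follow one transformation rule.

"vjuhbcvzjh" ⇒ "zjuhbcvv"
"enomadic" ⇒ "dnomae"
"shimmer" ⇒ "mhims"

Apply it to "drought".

groud

In each case the input is transformed by: delete the last 2 characters, then swap the first and last characters.
Working it through for "drought": intermediate "droug", final "groud".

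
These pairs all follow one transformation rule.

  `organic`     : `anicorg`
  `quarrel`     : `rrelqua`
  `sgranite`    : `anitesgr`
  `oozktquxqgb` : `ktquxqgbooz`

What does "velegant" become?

egantvel

Each output is the input with this applied: move the first 3 characters to the end (rotate left by 3).
Doing the same to "velegant": "egantvel".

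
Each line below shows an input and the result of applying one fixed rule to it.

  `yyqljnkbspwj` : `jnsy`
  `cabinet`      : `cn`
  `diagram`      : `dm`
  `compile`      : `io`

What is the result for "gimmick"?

im

Looking at the pairs, the operation is to sort the characters into alphabetical order, then keep one character in every 3, starting at position 3 (positions 3rd, 6th, 9th, ...).
On "gimmick": the first step gives "cgiikmm", and the second then gives "im".
(Check on "cabinet": → "abceint" → "cn" ✓)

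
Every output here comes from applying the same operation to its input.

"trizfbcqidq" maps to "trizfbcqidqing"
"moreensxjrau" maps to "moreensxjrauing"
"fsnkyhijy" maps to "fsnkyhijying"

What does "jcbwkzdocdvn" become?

jcbwkzdocdvning

The rule is to append "ing".
Doing the same to "jcbwkzdocdvn": "jcbwkzdocdvning".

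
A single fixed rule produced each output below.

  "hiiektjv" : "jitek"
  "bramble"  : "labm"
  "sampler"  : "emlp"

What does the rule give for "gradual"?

The rule is to take characters alternately from the front and the back (1st, last, 2nd, 2nd-last, ...), then delete the first 3 characters.
Starting from "gradual": after the first operation, "glraaud"; after the second, "aaud".

aaud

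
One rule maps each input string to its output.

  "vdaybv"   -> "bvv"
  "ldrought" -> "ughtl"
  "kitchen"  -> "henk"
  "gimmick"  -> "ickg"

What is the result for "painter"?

terp

What's happening: move the first character to the end, then delete the first 3 characters.
Working it through for "painter": intermediate "ainterp", final "terp".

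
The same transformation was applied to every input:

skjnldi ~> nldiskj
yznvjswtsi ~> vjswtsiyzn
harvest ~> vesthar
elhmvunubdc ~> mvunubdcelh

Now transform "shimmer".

Rule — move the first 3 characters to the end (rotate left by 3).
On "shimmer" that produces "mmershi".

mmershi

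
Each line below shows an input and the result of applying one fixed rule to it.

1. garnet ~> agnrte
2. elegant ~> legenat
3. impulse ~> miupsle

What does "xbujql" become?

bxjulq

The rule is to swap each adjacent pair of characters (1↔2, 3↔4, ...).
"xbujql" → "bxjulq".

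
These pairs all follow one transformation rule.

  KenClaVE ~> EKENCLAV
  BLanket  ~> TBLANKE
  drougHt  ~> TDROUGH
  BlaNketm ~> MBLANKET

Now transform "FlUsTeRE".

In each case the input is transformed by: move the last character to the front, then convert every letter to uppercase.
Starting from "FlUsTeRE": after the first operation, "EFlUsTeR"; after the second, "EFLUSTER".

EFLUSTER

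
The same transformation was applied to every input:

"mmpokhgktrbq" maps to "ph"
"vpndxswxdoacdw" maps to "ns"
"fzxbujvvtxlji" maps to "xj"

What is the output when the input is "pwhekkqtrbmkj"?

The rule is to keep one character in every 3, starting at position 3 (positions 3rd, 6th, 9th, ...), then keep only the first 2 characters.
Starting from "pwhekkqtrbmkj": after the first operation, "hkrk"; after the second, "hk".

hk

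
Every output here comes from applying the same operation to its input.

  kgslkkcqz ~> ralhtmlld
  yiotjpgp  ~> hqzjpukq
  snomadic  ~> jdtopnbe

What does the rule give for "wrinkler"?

In each case the input is transformed by: shift every letter 1 place forward in the alphabet (wrapping around), then move the last 2 characters to the front (rotate right by 2).
Starting from "wrinkler": after the first operation, "xsjolmfs"; after the second, "fsxsjolm".

fsxsjolm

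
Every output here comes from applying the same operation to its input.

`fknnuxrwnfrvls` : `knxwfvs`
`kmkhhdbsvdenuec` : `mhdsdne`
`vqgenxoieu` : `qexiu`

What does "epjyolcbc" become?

Each output is the input with this applied: keep every other character starting from the second (positions 2nd, 4th, 6th, ...).
For "epjyolcbc" the result is "pylb".

pylb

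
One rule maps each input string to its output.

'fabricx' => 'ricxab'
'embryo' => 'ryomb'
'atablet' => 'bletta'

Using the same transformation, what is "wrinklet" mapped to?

In each case the input is transformed by: delete the first character, then move the first 2 characters to the end (rotate left by 2).
Starting from "wrinklet": after the first operation, "rinklet"; after the second, "nkletri".

nkletri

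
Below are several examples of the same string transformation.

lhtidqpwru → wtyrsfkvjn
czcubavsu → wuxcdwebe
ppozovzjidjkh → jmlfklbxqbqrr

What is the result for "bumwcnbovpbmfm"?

ohodrxqdpeyowd

In each case the input is transformed by: reverse the string, then shift every letter 2 places forward in the alphabet (wrapping around).
Applying both steps to "bumwcnbovpbmfm": "mfmbpvobncwmub", then "ohodrxqdpeyowd".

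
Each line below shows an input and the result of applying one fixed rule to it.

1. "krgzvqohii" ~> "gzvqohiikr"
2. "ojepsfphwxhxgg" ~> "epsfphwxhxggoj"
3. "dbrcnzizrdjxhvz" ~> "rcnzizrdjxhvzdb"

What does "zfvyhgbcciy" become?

In each case the input is transformed by: move the first 2 characters to the end (rotate left by 2).
Applying that to "zfvyhgbcciy" gives "vyhgbcciyzf".

vyhgbcciyzf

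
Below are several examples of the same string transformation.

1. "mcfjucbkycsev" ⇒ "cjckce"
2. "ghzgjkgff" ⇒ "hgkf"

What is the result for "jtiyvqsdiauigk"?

tyqdaik

Each output is the input with this applied: keep every other character starting from the second (positions 2nd, 4th, 6th, ...).
Doing the same to "jtiyvqsdiauigk": "tyqdaik".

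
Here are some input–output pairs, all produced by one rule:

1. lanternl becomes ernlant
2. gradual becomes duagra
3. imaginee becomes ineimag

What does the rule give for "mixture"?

The transformation: delete the last character, then move the last 3 characters to the front (rotate right by 3).
Applying both steps to "mixture": "mixtur", then "turmix".

turmix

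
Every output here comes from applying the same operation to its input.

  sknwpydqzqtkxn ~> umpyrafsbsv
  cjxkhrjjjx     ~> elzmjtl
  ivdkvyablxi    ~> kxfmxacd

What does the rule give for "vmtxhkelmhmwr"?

The pattern: shift every letter 2 places forward in the alphabet (wrapping around), then delete the last 3 characters.
For "vmtxhkelmhmwr", step one produces "xovzjmgnojoyt"; step two turns that into "xovzjmgnoj".

xovzjmgnoj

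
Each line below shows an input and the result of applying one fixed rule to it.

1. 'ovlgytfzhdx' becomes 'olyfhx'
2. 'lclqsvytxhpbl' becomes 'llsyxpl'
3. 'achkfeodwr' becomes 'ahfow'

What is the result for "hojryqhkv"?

The rule is to keep every other character starting from the first (positions 1st, 3rd, 5th, ...).
Doing the same to "hojryqhkv": "hjyhv".

hjyhv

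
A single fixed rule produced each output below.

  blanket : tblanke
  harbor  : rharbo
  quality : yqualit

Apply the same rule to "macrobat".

In each case the input is transformed by: move the last character to the front.
On "macrobat" that produces "tmacroba".

tmacroba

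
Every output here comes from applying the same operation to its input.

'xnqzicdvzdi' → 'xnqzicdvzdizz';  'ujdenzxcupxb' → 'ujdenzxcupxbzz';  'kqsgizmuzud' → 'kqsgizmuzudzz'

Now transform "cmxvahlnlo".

cmxvahlnlozz

What's happening: append "zz".
Applying that to "cmxvahlnlo" gives "cmxvahlnlozz".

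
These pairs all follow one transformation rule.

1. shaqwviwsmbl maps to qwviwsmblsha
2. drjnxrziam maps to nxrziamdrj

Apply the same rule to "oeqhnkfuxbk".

hnkfuxbkoeq

The rule is to move the first 3 characters to the end (rotate left by 3).
So "oeqhnkfuxbk" becomes "hnkfuxbkoeq".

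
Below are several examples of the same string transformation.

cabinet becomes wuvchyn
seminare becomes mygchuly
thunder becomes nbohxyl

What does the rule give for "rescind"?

lymwchx

The transformation: shift every letter 6 places backward in the alphabet (wrapping around).
For "rescind" the result is "lymwchx".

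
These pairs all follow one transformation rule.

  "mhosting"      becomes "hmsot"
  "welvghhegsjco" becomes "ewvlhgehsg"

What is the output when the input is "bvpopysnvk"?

The transformation: delete the last 3 characters, then swap each adjacent pair of characters (1↔2, 3↔4, ...).
Applying both steps to "bvpopysnvk": "bvpopys", then "vbopyps".

vbopyps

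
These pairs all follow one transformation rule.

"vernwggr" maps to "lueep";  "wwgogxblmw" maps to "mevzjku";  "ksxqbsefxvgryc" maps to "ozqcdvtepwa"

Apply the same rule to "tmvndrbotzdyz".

Each output is the input with this applied: shift every letter 2 places backward in the alphabet (wrapping around), then delete the first 3 characters.
Working it through for "tmvndrbotzdyz": intermediate "rktlbpzmrxbwx", final "lbpzmrxbwx".

lbpzmrxbwx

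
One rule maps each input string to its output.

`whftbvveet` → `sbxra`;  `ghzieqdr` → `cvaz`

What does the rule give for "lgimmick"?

heiy

The rule is to shift every letter 4 places backward in the alphabet (wrapping around), then keep every other character starting from the first (positions 1st, 3rd, 5th, ...).
Working it through for "lgimmick": intermediate "hceiieyg", final "heiy".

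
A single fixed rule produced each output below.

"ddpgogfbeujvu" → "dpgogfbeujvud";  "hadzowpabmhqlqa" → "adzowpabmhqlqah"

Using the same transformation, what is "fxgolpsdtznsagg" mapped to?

xgolpsdtznsaggf

The rule is to move the first character to the end.
"fxgolpsdtznsagg" → "xgolpsdtznsaggf".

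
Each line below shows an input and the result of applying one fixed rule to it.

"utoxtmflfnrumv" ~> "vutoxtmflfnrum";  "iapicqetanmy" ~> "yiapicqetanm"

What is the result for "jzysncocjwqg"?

Rule — move the last character to the front.
Applying that to "jzysncocjwqg" gives "gjzysncocjwq".

gjzysncocjwq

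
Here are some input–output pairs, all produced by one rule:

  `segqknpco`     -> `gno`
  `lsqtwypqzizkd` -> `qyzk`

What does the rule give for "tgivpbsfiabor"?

ibio

In each case the input is transformed by: keep one character in every 3, starting at position 3 (positions 3rd, 6th, 9th, ...).
For "tgivpbsfiabor" the result is "ibio".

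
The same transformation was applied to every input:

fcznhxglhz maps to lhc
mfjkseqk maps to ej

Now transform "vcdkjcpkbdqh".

dpkv

The pattern: reverse the string, then keep one character in every 3, starting at position 3 (positions 3rd, 6th, 9th, ...).
Starting from "vcdkjcpkbdqh": after the first operation, "hqdbkpcjkdcv"; after the second, "dpkv".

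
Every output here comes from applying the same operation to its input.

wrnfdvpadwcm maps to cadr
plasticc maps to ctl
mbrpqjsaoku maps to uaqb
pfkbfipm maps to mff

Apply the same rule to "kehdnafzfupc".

pzne

The pattern: keep one character in every 3, starting at position 2 (positions 2nd, 5th, 8th, ...), then reverse the string.
On "kehdnafzfupc" that produces "pzne".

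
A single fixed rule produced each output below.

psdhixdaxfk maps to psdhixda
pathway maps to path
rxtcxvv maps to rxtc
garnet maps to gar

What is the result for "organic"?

orga

The pattern: delete the last 3 characters.
"organic" → "orga".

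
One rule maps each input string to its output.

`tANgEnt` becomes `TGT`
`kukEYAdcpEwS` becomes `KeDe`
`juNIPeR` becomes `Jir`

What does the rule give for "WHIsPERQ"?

wSr

The transformation: flip the case of every letter, then keep one character in every 3, starting at position 1 (positions 1st, 4th, 7th, ...).
For "WHIsPERQ", step one produces "whiSperq"; step two turns that into "wSr".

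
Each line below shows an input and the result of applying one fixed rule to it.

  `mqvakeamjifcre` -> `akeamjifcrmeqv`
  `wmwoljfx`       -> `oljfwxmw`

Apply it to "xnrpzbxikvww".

pzbxikvwxwnr

The transformation: swap the first and last characters, then move the first 3 characters to the end (rotate left by 3).
Applying both steps to "xnrpzbxikvww": "wnrpzbxikvwx", then "pzbxikvwxwnr".
(Check on "mqvakeamjifcre": → "eqvakeamjifcrm" → "akeamjifcrmeqv" ✓)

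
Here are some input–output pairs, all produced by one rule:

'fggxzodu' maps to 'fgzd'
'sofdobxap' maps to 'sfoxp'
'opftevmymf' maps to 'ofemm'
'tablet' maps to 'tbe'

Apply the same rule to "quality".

qaiy

The pattern: keep every other character starting from the first (positions 1st, 3rd, 5th, ...).
So "quality" becomes "qaiy".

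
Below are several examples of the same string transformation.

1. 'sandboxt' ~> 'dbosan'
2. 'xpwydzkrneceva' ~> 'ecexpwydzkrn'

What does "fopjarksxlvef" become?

xlvfopjarks

Each output is the input with this applied: delete the last 2 characters, then move the last 3 characters to the front (rotate right by 3).
"fopjarksxlvef" → "fopjarksxlv" → "xlvfopjarks".
(Check on "xpwydzkrneceva": → "xpwydzkrnece" → "ecexpwydzkrn" ✓)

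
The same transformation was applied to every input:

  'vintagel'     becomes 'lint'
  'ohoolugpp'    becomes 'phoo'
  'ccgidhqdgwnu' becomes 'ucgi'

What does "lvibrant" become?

tvib

Looking at the pairs, the operation is to swap the first and last characters, then keep only the first 4 characters.
Doing the same to "lvibrant": "tvib".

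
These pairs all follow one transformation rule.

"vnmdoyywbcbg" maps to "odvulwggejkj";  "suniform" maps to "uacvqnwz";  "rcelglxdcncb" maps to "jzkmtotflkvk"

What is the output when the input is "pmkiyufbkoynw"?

exusqgcnjswgv

In each case the input is transformed by: move the last character to the front, then shift every letter 8 places forward in the alphabet (wrapping around).
Starting from "pmkiyufbkoynw": after the first operation, "wpmkiyufbkoyn"; after the second, "exusqgcnjswgv".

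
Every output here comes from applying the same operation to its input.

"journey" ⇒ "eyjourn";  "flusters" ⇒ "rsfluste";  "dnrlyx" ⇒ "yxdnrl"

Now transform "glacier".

Each output is the input with this applied: move the last 2 characters to the front (rotate right by 2).
Doing the same to "glacier": "erglaci".

erglaci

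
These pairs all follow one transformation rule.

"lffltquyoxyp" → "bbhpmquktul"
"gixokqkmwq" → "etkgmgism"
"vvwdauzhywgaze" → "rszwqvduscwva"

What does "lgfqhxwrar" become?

cbmdtsnwn

The transformation: delete the first character, then shift every letter 4 places backward in the alphabet (wrapping around).
For "lgfqhxwrar", step one produces "gfqhxwrar"; step two turns that into "cbmdtsnwn".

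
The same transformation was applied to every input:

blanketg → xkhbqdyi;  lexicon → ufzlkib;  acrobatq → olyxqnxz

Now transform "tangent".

The pattern: move the first 2 characters to the end (rotate left by 2), then shift every letter 3 places backward in the alphabet (wrapping around).
For "tangent" the result is "kdbkqqx".

kdbkqqx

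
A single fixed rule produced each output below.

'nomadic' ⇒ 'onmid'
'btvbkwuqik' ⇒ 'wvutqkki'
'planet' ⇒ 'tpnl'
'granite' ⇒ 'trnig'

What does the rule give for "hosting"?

tsoni

The rule is to sort the characters into reverse alphabetical order, then delete the last 2 characters.
"hosting" → "tsoni".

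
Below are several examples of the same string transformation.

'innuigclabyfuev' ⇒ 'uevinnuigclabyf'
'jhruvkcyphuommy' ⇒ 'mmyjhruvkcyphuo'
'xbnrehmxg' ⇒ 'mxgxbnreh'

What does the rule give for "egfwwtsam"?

Looking at the pairs, the operation is to move the last 3 characters to the front (rotate right by 3).
Doing the same to "egfwwtsam": "samegfwwt".

samegfwwt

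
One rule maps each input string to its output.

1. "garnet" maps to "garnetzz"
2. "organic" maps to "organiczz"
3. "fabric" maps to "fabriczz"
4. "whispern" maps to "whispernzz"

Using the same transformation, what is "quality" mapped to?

qualityzz

Each output is the input with this applied: append "zz".
So "quality" becomes "qualityzz".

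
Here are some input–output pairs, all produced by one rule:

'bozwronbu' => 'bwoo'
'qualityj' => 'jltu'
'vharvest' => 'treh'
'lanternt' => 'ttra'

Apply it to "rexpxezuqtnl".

lpeute

The pattern: keep every other character starting from the second (positions 2nd, 4th, 6th, ...), then swap the first and last characters.
Starting from "rexpxezuqtnl": after the first operation, "epeutl"; after the second, "lpeute".
(Check on "bozwronbu": → "owob" → "bwoo" ✓)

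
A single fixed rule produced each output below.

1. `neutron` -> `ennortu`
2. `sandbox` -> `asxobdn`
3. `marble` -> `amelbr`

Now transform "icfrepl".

cilperf

The transformation: move the first 2 characters to the end (rotate left by 2), then reverse the string.
Starting from "icfrepl": after the first operation, "freplic"; after the second, "cilperf".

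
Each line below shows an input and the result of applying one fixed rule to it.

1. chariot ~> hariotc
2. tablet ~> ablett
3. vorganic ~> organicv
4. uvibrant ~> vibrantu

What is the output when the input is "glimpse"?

The transformation: move the first character to the end.
On "glimpse" that produces "limpseg".

limpseg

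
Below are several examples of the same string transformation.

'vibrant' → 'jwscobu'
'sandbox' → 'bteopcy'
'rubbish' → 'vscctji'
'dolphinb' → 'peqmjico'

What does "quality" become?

vrmbujz

The transformation: shift every letter 1 place forward in the alphabet (wrapping around), then swap each adjacent pair of characters (1↔2, 3↔4, ...).
"quality" → "rvbmjuz" → "vrmbujz".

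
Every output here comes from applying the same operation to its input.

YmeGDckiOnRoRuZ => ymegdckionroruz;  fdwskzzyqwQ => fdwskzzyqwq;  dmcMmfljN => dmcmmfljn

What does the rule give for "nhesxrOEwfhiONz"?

nhesxroewfhionz

The transformation: convert every letter to lowercase.
Applying that to "nhesxrOEwfhiONz" gives "nhesxroewfhionz".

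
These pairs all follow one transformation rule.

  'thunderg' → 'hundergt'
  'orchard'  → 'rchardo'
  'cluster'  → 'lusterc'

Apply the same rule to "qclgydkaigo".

Rule — move the first character to the end.
Applying that to "qclgydkaigo" gives "clgydkaigoq".

clgydkaigoq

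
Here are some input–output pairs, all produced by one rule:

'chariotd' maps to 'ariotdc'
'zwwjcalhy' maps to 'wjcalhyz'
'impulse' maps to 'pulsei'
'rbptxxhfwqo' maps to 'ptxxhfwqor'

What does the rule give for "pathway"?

Rule — move the first character to the end, then delete the first character.
"pathway" → "athwayp" → "thwayp".
(Check on "chariotd": → "hariotdc" → "ariotdc" ✓)

thwayp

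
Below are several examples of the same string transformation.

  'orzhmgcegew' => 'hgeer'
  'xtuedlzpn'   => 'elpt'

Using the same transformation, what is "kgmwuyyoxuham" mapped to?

wyouag

The transformation: keep every other character starting from the second (positions 2nd, 4th, 6th, ...), then move the first character to the end.
"kgmwuyyoxuham" → "gwyoua" → "wyouag".
(Check on "orzhmgcegew": → "rhgee" → "hgeer" ✓)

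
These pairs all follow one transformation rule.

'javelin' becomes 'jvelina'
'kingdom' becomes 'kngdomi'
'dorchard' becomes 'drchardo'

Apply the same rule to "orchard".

The transformation: move the first character to the end, then swap the first and last characters.
On "orchard": the first step gives "rchardo", and the second then gives "ochardr".

ochardr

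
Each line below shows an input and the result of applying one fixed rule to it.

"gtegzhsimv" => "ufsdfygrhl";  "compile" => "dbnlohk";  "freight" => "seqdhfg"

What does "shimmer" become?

Each output is the input with this applied: shift every letter 1 place backward in the alphabet (wrapping around), then move the last character to the front.
Working it through for "shimmer": intermediate "rghlldq", final "qrghlld".

qrghlld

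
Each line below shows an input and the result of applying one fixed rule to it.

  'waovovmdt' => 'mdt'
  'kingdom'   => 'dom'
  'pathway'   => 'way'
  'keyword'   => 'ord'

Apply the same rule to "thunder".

der

Rule — keep only the last 3 characters.
Applying that to "thunder" gives "der".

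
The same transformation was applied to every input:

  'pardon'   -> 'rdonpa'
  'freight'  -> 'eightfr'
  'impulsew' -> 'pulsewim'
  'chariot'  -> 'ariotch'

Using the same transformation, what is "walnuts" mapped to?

lnutswa

In each case the input is transformed by: move the first 2 characters to the end (rotate left by 2).
"walnuts" → "lnutswa".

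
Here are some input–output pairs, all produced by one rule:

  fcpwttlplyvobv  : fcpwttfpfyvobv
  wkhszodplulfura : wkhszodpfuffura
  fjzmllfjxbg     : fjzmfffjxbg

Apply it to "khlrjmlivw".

khfrjmfivw

Rule — replace every "l" with "f".
On "khlrjmlivw" that produces "khfrjmfivw".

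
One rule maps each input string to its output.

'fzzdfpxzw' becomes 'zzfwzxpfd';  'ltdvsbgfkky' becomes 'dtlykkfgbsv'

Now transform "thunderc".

Each output is the input with this applied: move the first 3 characters to the end (rotate left by 3), then reverse the string.
Applying both steps to "thunderc": "ndercthu", then "uhtcredn".

uhtcredn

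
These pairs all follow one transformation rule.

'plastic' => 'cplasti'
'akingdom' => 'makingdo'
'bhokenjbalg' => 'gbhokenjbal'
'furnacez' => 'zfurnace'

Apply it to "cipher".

In each case the input is transformed by: move the last character to the front.
Applying that to "cipher" gives "rciphe".

rciphe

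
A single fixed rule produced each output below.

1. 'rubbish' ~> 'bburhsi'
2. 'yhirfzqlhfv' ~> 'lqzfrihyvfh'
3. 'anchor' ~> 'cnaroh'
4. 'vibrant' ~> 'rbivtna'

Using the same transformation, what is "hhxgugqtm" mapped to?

The rule is to reverse the string, then move the first 3 characters to the end (rotate left by 3).
"hhxgugqtm" → "mtqgugxhh" → "gugxhhmtq".

gugxhhmtq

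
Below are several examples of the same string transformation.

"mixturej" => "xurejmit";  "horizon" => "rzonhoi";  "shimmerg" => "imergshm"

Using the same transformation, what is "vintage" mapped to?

The rule is to move the first 3 characters to the end (rotate left by 3), then swap the first and last characters.
On "vintage": the first step gives "tagevin", and the second then gives "nagevit".

nagevit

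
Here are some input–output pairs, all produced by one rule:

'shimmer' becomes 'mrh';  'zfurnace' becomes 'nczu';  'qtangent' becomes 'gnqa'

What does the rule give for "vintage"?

aei

In each case the input is transformed by: move the first 3 characters to the end (rotate left by 3), then keep every other character starting from the second (positions 2nd, 4th, 6th, ...).
Starting from "vintage": after the first operation, "tagevin"; after the second, "aei".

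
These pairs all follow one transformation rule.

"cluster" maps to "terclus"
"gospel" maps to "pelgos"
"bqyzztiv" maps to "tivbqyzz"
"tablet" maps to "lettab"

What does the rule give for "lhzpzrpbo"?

Looking at the pairs, the operation is to move the last 3 characters to the front (rotate right by 3).
Doing the same to "lhzpzrpbo": "pbolhzpzr".

pbolhzpzr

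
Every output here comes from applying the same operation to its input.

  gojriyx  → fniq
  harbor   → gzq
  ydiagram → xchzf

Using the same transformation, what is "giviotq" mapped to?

fhuh

What's happening: shift every letter 1 place backward in the alphabet (wrapping around), then delete the last 3 characters.
On "giviotq": the first step gives "fhuhnsp", and the second then gives "fhuh".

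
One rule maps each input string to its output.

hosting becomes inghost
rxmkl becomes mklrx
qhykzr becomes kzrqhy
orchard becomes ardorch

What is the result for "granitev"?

tevgrani

Looking at the pairs, the operation is to move the last 3 characters to the front (rotate right by 3).
Applying that to "granitev" gives "tevgrani".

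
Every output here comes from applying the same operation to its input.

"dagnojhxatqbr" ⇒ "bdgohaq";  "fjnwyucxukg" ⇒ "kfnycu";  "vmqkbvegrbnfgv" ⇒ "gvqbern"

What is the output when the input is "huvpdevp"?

Looking at the pairs, the operation is to move the last 2 characters to the front (rotate right by 2), then keep every other character starting from the first (positions 1st, 3rd, 5th, ...).
"huvpdevp" → "vphuvpde" → "vhvd".
(Check on "dagnojhxatqbr": → "brdagnojhxatq" → "bdgohaq" ✓)

vhvd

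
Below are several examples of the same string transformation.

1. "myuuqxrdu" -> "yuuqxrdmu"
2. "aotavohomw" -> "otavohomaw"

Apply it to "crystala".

The rule is to swap the first and last characters, then move the first character to the end.
Applying both steps to "crystala": "arystalc", then "rystalca".

rystalca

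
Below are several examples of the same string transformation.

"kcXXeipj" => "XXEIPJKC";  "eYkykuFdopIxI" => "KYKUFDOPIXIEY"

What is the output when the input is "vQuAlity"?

In each case the input is transformed by: move the first 2 characters to the end (rotate left by 2), then convert every letter to uppercase.
Doing the same to "vQuAlity": "UALITYVQ".

UALITYVQ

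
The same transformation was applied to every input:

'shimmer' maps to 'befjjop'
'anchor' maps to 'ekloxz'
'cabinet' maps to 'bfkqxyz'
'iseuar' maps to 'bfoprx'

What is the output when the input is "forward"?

Looking at the pairs, the operation is to shift every letter 3 places backward in the alphabet (wrapping around), then sort the characters into alphabetical order.
On "forward" that produces "aclootx".

aclootx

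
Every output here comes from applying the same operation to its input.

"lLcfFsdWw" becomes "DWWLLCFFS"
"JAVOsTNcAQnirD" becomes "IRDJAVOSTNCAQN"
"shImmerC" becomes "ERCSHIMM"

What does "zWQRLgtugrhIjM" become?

IJMZWQRLGTUGRH

Looking at the pairs, the operation is to move the last 3 characters to the front (rotate right by 3), then convert every letter to uppercase.
"zWQRLgtugrhIjM" → "IjMzWQRLgtugrh" → "IJMZWQRLGTUGRH".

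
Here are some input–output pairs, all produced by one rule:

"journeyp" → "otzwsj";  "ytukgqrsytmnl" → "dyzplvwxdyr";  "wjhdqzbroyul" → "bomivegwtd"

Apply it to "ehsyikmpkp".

jmxdnpru

The pattern: delete the last 2 characters, then shift every letter 5 places forward in the alphabet (wrapping around).
"ehsyikmpkp" → "ehsyikmp" → "jmxdnpru".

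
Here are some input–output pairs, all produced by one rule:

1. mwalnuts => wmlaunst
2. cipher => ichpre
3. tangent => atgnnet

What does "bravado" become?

The transformation: swap each adjacent pair of characters (1↔2, 3↔4, ...).
For "bravado" the result is "rbvadao".

rbvadao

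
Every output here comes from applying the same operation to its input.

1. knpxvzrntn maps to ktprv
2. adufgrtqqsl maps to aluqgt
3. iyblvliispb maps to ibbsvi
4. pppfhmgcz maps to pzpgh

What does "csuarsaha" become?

The rule is to keep every other character starting from the first (positions 1st, 3rd, 5th, ...), then take characters alternately from the front and the back (1st, last, 2nd, 2nd-last, ...).
For "csuarsaha" the result is "cauar".

cauar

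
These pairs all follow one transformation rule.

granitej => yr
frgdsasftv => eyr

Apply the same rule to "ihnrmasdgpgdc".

lyeb

Rule — shift every letter 2 places backward in the alphabet (wrapping around), then keep one character in every 3, starting at position 3 (positions 3rd, 6th, 9th, ...).
Doing the same to "ihnrmasdgpgdc": "lyeb".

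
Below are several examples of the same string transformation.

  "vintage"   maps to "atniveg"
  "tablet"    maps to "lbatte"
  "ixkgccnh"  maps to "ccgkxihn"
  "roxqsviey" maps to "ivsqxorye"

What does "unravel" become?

Each output is the input with this applied: reverse the string, then move the first 2 characters to the end (rotate left by 2).
Applying both steps to "unravel": "levarnu", then "varnule".

varnule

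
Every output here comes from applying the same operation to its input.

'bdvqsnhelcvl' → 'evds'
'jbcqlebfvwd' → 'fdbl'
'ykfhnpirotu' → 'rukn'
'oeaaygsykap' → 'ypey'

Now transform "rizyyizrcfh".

rhiy

In each case the input is transformed by: keep one character in every 3, starting at position 2 (positions 2nd, 5th, 8th, ...), then move the last 2 characters to the front (rotate right by 2).
Starting from "rizyyizrcfh": after the first operation, "iyrh"; after the second, "rhiy".
(Check on "ykfhnpirotu": → "knru" → "rukn" ✓)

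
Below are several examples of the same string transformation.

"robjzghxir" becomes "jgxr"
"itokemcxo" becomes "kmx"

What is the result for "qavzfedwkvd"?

zewv

The pattern: keep every other character starting from the second (positions 2nd, 4th, 6th, ...), then delete the first character.
"qavzfedwkvd" → "azewv" → "zewv".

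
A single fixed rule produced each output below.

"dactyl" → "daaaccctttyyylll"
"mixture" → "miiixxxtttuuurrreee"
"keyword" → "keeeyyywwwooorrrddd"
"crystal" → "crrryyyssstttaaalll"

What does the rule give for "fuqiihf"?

fuuuqqqiiiiiihhhfff

The rule is to repeat every character 3 times, then delete the first 2 characters.
"fuqiihf" → "fffuuuqqqiiiiiihhhfff" → "fuuuqqqiiiiiihhhfff".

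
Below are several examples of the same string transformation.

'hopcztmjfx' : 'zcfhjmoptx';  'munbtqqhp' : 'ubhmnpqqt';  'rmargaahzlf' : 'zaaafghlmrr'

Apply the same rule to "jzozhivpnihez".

What's happening: sort the characters into alphabetical order, then move the last character to the front.
Working it through for "jzozhivpnihez": intermediate "ehhiijnopvzzz", final "zehhiijnopvzz".

zehhiijnopvzz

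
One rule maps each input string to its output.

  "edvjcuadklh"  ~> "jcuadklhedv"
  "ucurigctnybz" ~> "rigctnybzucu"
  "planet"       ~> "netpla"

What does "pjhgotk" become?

gotkpjh

The transformation: move the first 3 characters to the end (rotate left by 3).
"pjhgotk" → "gotkpjh".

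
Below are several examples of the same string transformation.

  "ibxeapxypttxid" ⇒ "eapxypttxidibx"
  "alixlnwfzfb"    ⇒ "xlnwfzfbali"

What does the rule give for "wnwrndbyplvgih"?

rndbyplvgihwnw

In each case the input is transformed by: move the first 3 characters to the end (rotate left by 3).
Applying that to "wnwrndbyplvgih" gives "rndbyplvgihwnw".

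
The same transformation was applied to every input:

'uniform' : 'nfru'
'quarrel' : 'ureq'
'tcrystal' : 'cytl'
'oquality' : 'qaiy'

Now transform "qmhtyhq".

mthq

The pattern: move the first character to the end, then keep every other character starting from the first (positions 1st, 3rd, 5th, ...).
"qmhtyhq" → "mhtyhqq" → "mthq".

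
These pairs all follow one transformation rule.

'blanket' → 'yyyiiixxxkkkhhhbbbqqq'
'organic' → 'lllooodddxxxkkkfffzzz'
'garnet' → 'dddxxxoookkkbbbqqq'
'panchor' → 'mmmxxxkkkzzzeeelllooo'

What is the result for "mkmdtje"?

jjjhhhjjjaaaqqqgggbbb

Each output is the input with this applied: repeat every character 3 times, then shift every letter 3 places backward in the alphabet (wrapping around).
Applying both steps to "mkmdtje": "mmmkkkmmmdddtttjjjeee", then "jjjhhhjjjaaaqqqgggbbb".
(Check on "panchor": → "pppaaannnccchhhooorrr" → "mmmxxxkkkzzzeeelllooo" ✓)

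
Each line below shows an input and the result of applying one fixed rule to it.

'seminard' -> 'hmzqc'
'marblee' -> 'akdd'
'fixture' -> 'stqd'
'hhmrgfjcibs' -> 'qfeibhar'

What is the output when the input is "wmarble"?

qakd

What's happening: shift every letter 1 place backward in the alphabet (wrapping around), then delete the first 3 characters.
On "wmarble": the first step gives "vlzqakd", and the second then gives "qakd".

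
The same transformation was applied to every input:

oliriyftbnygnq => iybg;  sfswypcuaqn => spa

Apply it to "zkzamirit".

What's happening: keep one character in every 3, starting at position 3 (positions 3rd, 6th, 9th, ...).
So "zkzamirit" becomes "zit".

zit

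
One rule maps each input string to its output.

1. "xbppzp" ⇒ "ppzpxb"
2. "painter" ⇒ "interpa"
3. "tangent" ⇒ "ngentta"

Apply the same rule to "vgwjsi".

Looking at the pairs, the operation is to move the first 2 characters to the end (rotate left by 2).
Applying that to "vgwjsi" gives "wjsivg".

wjsivg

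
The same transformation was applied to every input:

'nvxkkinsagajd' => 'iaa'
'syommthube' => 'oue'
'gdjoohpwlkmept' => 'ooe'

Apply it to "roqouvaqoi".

oouaoi

Each output is the input with this applied: keep only the vowels.
So "roqouvaqoi" becomes "oouaoi".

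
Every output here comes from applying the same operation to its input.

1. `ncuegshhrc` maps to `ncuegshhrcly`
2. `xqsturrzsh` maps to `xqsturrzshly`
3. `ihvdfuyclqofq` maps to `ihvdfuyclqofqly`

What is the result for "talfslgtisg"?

talfslgtisgly

The pattern: append "ly".
"talfslgtisg" → "talfslgtisgly".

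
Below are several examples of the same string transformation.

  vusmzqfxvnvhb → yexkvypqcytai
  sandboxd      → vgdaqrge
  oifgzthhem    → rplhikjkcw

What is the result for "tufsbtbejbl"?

woxeimvheew

What's happening: shift every letter 3 places forward in the alphabet (wrapping around), then take characters alternately from the front and the back (1st, last, 2nd, 2nd-last, ...).
Working it through for "tufsbtbejbl": intermediate "wxivewehmeo", final "woxeimvheew".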